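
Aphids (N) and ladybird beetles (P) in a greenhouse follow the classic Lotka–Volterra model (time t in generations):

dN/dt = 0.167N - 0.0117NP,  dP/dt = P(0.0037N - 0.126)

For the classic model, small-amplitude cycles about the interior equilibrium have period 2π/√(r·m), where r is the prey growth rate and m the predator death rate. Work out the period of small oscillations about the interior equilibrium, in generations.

Here r = 0.167 and m = 0.126, so r·m = 0.021.
ω = √0.021 = 0.145 per generation, hence T = 2π/ω ≈ 43.3 generations.

T ≈ 43.3 generations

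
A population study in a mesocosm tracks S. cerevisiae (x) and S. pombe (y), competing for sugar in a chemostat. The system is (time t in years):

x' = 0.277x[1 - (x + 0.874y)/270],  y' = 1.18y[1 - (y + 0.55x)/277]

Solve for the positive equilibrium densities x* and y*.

x* ≈ 53.7, y* ≈ 247

Setting both brackets to zero gives the nullclines x + 0.874y = 270 and 0.55x + y = 277.
Substituting y = 277 - 0.55x into the first: x(1 - 0.874·0.55) = 270 - 0.874·277.
So x* = 27.9/0.519 = 53.7, and then y* = 277 - 0.55·53.7 = 247.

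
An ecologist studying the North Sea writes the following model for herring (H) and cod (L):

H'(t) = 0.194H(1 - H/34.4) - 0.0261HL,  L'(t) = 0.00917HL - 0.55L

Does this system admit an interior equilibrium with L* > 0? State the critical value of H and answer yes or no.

The predator equation gives dL/dt > 0 only when H > 0.55/0.00917 = 60.
Without the predator, H → K = 34.4. Since 34.4 < 60, the predator cannot invade.

Threshold H = 60; K < 60, so no, the predator goes extinct.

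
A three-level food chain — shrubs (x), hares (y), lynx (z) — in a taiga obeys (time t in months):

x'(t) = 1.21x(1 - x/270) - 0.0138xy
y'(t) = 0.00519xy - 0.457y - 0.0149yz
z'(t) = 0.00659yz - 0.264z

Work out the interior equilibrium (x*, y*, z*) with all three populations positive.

x* ≈ 147, y* ≈ 40.1, z* ≈ 20.4

From dz/dt = 0: 0.00659y* = 0.264, so y* = 40.1.
From dx/dt = 0: 1.21(1 - x*/270) = 0.0138·40.1, giving x* = 270·(1 - 0.457) = 147.
From dy/dt = 0: 0.00519·147 - 0.457 = 0.0149z*, so z* = 0.304/0.0149 = 20.4.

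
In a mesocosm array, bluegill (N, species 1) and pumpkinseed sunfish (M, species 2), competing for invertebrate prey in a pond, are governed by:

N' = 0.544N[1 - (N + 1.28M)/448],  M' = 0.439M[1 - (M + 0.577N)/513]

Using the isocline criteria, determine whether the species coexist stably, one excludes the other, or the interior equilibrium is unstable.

Compare the nullcline intercepts: K1/α12 = 448/1.28 = 350 < K2 = 513; K2/α21 = 513/0.577 = 889 > K1 = 448.
Since the inequalities point opposite ways, species 2 can invade but species 1 cannot.

species 2 excludes species 1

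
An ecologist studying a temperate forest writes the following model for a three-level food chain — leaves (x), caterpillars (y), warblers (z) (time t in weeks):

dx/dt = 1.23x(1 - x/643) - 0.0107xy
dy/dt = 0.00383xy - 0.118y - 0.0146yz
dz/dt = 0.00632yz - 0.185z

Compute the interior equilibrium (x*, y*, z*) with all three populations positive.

From dz/dt = 0: 0.00632y* = 0.185, so y* = 29.3.
From dx/dt = 0: 1.23(1 - x*/643) = 0.0107·29.3, giving x* = 643·(1 - 0.255) = 479.
From dy/dt = 0: 0.00383·479 - 0.118 = 0.0146z*, so z* = 1.72/0.0146 = 118.

x* ≈ 479, y* ≈ 29.3, z* ≈ 118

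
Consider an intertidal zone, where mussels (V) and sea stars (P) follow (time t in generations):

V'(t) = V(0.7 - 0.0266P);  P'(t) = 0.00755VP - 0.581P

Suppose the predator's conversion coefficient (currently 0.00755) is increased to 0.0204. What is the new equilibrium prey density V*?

V* ≈ 28.5

At the interior fixed point, setting dP/dt = 0 with P > 0 fixes V* = (predator death rate)/(VP coefficient) — independent of the other coefficients.
With the change, V* = 0.581/0.0204 = 28.5; it falls from 77.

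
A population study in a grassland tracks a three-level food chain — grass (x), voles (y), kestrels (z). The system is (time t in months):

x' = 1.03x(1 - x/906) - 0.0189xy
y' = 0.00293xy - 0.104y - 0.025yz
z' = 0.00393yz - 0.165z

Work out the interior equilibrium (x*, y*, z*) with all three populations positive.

x* ≈ 208, y* ≈ 42, z* ≈ 20.2

From dz/dt = 0: 0.00393y* = 0.165, so y* = 42.
From dx/dt = 0: 1.03(1 - x*/906) = 0.0189·42, giving x* = 906·(1 - 0.77) = 208.
From dy/dt = 0: 0.00293·208 - 0.104 = 0.025z*, so z* = 0.505/0.025 = 20.2.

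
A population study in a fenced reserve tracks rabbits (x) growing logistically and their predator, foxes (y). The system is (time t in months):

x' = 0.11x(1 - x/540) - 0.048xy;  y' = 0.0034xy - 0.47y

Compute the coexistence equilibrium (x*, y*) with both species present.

From dy/dt = 0 with y > 0: 0.0034x* = 0.47, so x* = 138.
Substitute into dx/dt = 0: 0.11(1 - 138/540) = 0.048y*.
The bracket is 0.744, giving y* = 0.0818/0.048 = 1.71.

x* ≈ 138, y* ≈ 1.71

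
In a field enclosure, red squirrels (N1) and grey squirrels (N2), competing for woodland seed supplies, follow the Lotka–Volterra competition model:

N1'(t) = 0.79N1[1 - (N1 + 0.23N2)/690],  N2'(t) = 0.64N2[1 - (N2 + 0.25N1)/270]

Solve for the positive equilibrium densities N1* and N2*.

Setting both brackets to zero gives the nullclines N1 + 0.23N2 = 690 and 0.25N1 + N2 = 270.
Substituting N2 = 270 - 0.25N1 into the first: N1(1 - 0.23·0.25) = 690 - 0.23·270.
So N1* = 628/0.943 = 666, and then N2* = 270 - 0.25·666 = 103.

N1* ≈ 666, N2* ≈ 103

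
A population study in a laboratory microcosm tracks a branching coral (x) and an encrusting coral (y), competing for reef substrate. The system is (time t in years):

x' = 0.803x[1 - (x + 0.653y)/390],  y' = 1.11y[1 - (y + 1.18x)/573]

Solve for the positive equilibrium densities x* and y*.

x* ≈ 69, y* ≈ 492

Setting both brackets to zero gives the nullclines x + 0.653y = 390 and 1.18x + y = 573.
Substituting y = 573 - 1.18x into the first: x(1 - 0.653·1.18) = 390 - 0.653·573.
So x* = 15.8/0.229 = 69, and then y* = 573 - 1.18·69 = 492.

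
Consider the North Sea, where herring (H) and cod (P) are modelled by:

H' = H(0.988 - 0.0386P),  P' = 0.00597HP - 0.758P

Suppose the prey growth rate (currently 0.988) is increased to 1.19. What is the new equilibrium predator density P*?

P* ≈ 30.8

At the interior fixed point, setting dH/dt = 0 with H > 0 fixes P* = (prey growth rate)/(HP coefficient) — independent of the other coefficients.
With the change, P* = 1.19/0.0386 = 30.8; it rises from 25.6.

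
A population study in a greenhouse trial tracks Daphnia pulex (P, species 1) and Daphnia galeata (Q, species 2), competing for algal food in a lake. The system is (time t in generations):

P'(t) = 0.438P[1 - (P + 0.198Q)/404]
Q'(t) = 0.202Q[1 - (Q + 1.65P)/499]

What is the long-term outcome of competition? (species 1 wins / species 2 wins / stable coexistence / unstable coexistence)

Compare the nullcline intercepts: K1/α12 = 404/0.198 = 2040 > K2 = 499; K2/α21 = 499/1.65 = 302 < K1 = 404.
Since the inequalities point opposite ways, species 1 can invade but species 2 cannot.

species 1 excludes species 2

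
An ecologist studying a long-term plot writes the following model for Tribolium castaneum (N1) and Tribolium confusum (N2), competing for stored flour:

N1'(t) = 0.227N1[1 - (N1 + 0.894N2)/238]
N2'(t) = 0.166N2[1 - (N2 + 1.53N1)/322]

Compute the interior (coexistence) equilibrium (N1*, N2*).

N1* ≈ 136, N2* ≈ 115

Setting both brackets to zero gives the nullclines N1 + 0.894N2 = 238 and 1.53N1 + N2 = 322.
Substituting N2 = 322 - 1.53N1 into the first: N1(1 - 0.894·1.53) = 238 - 0.894·322.
So N1* = -49.9/-0.368 = 136, and then N2* = 322 - 1.53·136 = 115.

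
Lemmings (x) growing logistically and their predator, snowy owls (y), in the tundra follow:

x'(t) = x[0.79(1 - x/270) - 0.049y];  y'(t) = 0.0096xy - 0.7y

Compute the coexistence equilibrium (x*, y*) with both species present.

From dy/dt = 0 with y > 0: 0.0096x* = 0.7, so x* = 72.9.
Substitute into dx/dt = 0: 0.79(1 - 72.9/270) = 0.049y*.
The bracket is 0.73, giving y* = 0.577/0.049 = 11.8.

x* ≈ 72.9, y* ≈ 11.8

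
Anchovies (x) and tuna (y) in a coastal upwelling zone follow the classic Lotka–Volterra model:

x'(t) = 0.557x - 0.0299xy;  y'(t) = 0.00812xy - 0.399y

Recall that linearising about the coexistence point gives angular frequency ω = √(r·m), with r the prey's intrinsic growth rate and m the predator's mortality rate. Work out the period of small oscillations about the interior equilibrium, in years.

Here r = 0.557 and m = 0.399, so r·m = 0.222.
ω = √0.222 = 0.471 per year, hence T = 2π/ω ≈ 13.3 years.

T ≈ 13.3 years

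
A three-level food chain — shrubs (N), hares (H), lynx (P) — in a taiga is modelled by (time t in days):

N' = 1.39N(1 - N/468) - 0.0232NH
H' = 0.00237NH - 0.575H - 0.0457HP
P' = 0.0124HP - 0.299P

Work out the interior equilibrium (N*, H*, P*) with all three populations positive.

N* ≈ 280, H* ≈ 24.1, P* ≈ 1.92

From dP/dt = 0: 0.0124H* = 0.299, so H* = 24.1.
From dN/dt = 0: 1.39(1 - N*/468) = 0.0232·24.1, giving N* = 468·(1 - 0.402) = 280.
From dH/dt = 0: 0.00237·280 - 0.575 = 0.0457P*, so P* = 0.0878/0.0457 = 1.92.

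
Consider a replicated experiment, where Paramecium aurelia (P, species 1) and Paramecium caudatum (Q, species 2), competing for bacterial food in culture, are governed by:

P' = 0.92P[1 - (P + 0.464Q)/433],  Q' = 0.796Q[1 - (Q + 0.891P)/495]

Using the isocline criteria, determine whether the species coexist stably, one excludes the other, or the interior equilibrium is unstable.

stable coexistence

Compare the nullcline intercepts: K1/α12 = 433/0.464 = 933 > K2 = 495; K2/α21 = 495/0.891 = 556 > K1 = 433.
Since both inequalities hold, each species can invade when rare, so the interior equilibrium is stable.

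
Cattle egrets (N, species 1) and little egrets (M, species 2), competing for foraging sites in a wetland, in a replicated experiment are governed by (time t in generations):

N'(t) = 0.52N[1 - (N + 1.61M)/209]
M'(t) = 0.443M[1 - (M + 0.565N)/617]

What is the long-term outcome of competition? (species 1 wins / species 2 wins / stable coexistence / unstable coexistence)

species 2 excludes species 1

Compare the nullcline intercepts: K1/α12 = 209/1.61 = 130 < K2 = 617; K2/α21 = 617/0.565 = 1090 > K1 = 209.
Since the inequalities point opposite ways, species 2 can invade but species 1 cannot.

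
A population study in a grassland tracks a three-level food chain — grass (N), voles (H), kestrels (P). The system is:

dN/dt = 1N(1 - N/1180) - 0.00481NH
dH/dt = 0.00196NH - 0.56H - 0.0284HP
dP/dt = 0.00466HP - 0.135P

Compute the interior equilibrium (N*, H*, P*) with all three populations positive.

N* ≈ 1020, H* ≈ 29, P* ≈ 50.4

From dP/dt = 0: 0.00466H* = 0.135, so H* = 29.
From dN/dt = 0: 1(1 - N*/1180) = 0.00481·29, giving N* = 1180·(1 - 0.139) = 1020.
From dH/dt = 0: 0.00196·1020 - 0.56 = 0.0284P*, so P* = 1.43/0.0284 = 50.4.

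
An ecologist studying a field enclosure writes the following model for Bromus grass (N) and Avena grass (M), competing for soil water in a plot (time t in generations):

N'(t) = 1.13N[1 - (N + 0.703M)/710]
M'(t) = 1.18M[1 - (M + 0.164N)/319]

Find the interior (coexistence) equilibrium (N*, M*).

Setting both brackets to zero gives the nullclines N + 0.703M = 710 and 0.164N + M = 319.
Substituting M = 319 - 0.164N into the first: N(1 - 0.703·0.164) = 710 - 0.703·319.
So N* = 486/0.885 = 549, and then M* = 319 - 0.164·549 = 229.

N* ≈ 549, M* ≈ 229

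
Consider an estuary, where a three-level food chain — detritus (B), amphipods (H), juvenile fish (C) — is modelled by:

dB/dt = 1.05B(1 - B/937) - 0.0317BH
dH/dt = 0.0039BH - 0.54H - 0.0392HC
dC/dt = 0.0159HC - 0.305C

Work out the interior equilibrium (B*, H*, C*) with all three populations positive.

B* ≈ 394, H* ≈ 19.2, C* ≈ 25.5

From dC/dt = 0: 0.0159H* = 0.305, so H* = 19.2.
From dB/dt = 0: 1.05(1 - B*/937) = 0.0317·19.2, giving B* = 937·(1 - 0.579) = 394.
From dH/dt = 0: 0.0039·394 - 0.54 = 0.0392C*, so C* = 0.998/0.0392 = 25.5.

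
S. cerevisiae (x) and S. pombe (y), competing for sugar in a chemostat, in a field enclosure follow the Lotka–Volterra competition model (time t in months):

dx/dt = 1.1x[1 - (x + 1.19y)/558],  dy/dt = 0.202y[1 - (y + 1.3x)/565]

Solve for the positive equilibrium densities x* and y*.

x* ≈ 209, y* ≈ 293

Setting both brackets to zero gives the nullclines x + 1.19y = 558 and 1.3x + y = 565.
Substituting y = 565 - 1.3x into the first: x(1 - 1.19·1.3) = 558 - 1.19·565.
So x* = -114/-0.547 = 209, and then y* = 565 - 1.3·209 = 293.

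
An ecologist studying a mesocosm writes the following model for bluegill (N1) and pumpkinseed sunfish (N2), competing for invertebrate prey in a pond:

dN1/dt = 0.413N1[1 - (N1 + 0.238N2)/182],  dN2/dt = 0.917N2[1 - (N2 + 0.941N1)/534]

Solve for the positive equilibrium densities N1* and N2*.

N1* ≈ 70.8, N2* ≈ 467

Setting both brackets to zero gives the nullclines N1 + 0.238N2 = 182 and 0.941N1 + N2 = 534.
Substituting N2 = 534 - 0.941N1 into the first: N1(1 - 0.238·0.941) = 182 - 0.238·534.
So N1* = 54.9/0.776 = 70.8, and then N2* = 534 - 0.941·70.8 = 467.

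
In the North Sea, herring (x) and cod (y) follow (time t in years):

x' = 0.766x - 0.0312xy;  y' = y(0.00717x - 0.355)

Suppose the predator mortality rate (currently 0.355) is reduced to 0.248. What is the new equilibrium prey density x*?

x* ≈ 34.6

At the interior fixed point, setting dy/dt = 0 with y > 0 fixes x* = (predator death rate)/(xy coefficient) — independent of the other coefficients.
With the change, x* = 0.248/0.00717 = 34.6; it falls from 49.5.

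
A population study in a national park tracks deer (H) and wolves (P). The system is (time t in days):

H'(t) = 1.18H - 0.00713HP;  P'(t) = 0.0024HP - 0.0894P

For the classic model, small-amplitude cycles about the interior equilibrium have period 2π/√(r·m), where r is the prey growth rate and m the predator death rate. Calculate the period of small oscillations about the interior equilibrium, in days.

T ≈ 19.3 days

Here r = 1.18 and m = 0.0894, so r·m = 0.105.
ω = √0.105 = 0.325 per day, hence T = 2π/ω ≈ 19.3 days.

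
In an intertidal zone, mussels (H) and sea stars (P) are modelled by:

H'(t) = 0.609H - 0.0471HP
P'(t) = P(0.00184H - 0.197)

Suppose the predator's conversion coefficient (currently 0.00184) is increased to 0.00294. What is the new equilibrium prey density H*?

H* ≈ 67

At the interior fixed point, setting dP/dt = 0 with P > 0 fixes H* = (predator death rate)/(HP coefficient) — independent of the other coefficients.
With the change, H* = 0.197/0.00294 = 67; it falls from 107.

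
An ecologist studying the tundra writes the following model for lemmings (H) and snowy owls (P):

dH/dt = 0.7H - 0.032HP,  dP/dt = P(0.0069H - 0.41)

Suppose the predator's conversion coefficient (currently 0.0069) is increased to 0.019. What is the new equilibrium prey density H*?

At the interior fixed point, setting dP/dt = 0 with P > 0 fixes H* = (predator death rate)/(HP coefficient) — independent of the other coefficients.
With the change, H* = 0.41/0.019 = 21.6; it falls from 59.4.

H* ≈ 21.6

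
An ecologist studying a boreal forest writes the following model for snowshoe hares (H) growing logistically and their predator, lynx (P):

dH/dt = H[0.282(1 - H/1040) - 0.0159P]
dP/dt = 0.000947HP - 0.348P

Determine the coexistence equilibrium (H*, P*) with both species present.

H* ≈ 367, P* ≈ 11.5

From dP/dt = 0 with P > 0: 0.000947H* = 0.348, so H* = 367.
Substitute into dH/dt = 0: 0.282(1 - 367/1040) = 0.0159P*.
The bracket is 0.647, giving P* = 0.182/0.0159 = 11.5.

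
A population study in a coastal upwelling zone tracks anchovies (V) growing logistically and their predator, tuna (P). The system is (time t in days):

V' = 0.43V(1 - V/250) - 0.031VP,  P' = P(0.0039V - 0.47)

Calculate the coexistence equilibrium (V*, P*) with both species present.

V* ≈ 121, P* ≈ 7.18

From dP/dt = 0 with P > 0: 0.0039V* = 0.47, so V* = 121.
Substitute into dV/dt = 0: 0.43(1 - 121/250) = 0.031P*.
The bracket is 0.518, giving P* = 0.223/0.031 = 7.18.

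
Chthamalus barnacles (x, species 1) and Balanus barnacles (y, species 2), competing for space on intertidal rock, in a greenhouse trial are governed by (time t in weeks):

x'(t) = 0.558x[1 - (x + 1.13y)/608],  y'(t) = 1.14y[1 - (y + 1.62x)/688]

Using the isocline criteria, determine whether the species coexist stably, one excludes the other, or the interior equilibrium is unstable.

unstable coexistence (outcome depends on initial conditions)

Compare the nullcline intercepts: K1/α12 = 608/1.13 = 538 < K2 = 688; K2/α21 = 688/1.62 = 425 < K1 = 608.
Since both are reversed, neither can invade when rare; the interior point is a saddle.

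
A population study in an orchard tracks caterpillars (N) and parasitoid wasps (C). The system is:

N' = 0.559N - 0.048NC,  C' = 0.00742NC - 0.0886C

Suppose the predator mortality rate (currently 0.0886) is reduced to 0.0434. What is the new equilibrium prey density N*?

N* ≈ 5.85

At the interior fixed point, setting dC/dt = 0 with C > 0 fixes N* = (predator death rate)/(NC coefficient) — independent of the other coefficients.
With the change, N* = 0.0434/0.00742 = 5.85; it falls from 11.9.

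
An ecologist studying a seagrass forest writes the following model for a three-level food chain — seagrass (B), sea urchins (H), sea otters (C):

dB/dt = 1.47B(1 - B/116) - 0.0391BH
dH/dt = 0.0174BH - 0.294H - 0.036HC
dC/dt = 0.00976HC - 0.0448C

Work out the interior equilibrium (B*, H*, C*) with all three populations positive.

From dC/dt = 0: 0.00976H* = 0.0448, so H* = 4.59.
From dB/dt = 0: 1.47(1 - B*/116) = 0.0391·4.59, giving B* = 116·(1 - 0.122) = 102.
From dH/dt = 0: 0.0174·102 - 0.294 = 0.036C*, so C* = 1.48/0.036 = 41.1.

B* ≈ 102, H* ≈ 4.59, C* ≈ 41.1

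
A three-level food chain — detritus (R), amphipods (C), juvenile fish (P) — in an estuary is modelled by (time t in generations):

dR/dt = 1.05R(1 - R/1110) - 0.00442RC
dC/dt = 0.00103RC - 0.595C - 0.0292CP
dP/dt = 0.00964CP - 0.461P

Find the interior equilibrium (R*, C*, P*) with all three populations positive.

From dP/dt = 0: 0.00964C* = 0.461, so C* = 47.8.
From dR/dt = 0: 1.05(1 - R*/1110) = 0.00442·47.8, giving R* = 1110·(1 - 0.201) = 887.
From dC/dt = 0: 0.00103·887 - 0.595 = 0.0292P*, so P* = 0.318/0.0292 = 10.9.

R* ≈ 887, C* ≈ 47.8, P* ≈ 10.9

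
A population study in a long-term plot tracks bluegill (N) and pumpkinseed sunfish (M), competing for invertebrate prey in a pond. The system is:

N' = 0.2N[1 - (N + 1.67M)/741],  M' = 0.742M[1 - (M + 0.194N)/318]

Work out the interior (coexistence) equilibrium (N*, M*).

N* ≈ 311, M* ≈ 258

Setting both brackets to zero gives the nullclines N + 1.67M = 741 and 0.194N + M = 318.
Substituting M = 318 - 0.194N into the first: N(1 - 1.67·0.194) = 741 - 1.67·318.
So N* = 210/0.676 = 311, and then M* = 318 - 0.194·311 = 258.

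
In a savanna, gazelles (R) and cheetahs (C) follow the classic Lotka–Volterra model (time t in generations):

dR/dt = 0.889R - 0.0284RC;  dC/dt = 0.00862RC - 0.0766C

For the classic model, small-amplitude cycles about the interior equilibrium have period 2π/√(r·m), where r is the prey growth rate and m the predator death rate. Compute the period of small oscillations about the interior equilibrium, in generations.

T ≈ 24.1 generations

Here r = 0.889 and m = 0.0766, so r·m = 0.0681.
ω = √0.0681 = 0.261 per generation, hence T = 2π/ω ≈ 24.1 generations.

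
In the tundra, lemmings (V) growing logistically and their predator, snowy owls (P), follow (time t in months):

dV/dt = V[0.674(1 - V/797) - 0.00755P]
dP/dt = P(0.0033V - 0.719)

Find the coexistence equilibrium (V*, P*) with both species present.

V* ≈ 218, P* ≈ 64.9

From dP/dt = 0 with P > 0: 0.0033V* = 0.719, so V* = 218.
Substitute into dV/dt = 0: 0.674(1 - 218/797) = 0.00755P*.
The bracket is 0.727, giving P* = 0.49/0.00755 = 64.9.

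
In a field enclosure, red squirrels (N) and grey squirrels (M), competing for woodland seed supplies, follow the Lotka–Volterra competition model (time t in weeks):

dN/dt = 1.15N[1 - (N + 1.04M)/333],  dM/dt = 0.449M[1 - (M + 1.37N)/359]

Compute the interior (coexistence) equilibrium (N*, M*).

N* ≈ 95, M* ≈ 229

Setting both brackets to zero gives the nullclines N + 1.04M = 333 and 1.37N + M = 359.
Substituting M = 359 - 1.37N into the first: N(1 - 1.04·1.37) = 333 - 1.04·359.
So N* = -40.4/-0.425 = 95, and then M* = 359 - 1.37·95 = 229.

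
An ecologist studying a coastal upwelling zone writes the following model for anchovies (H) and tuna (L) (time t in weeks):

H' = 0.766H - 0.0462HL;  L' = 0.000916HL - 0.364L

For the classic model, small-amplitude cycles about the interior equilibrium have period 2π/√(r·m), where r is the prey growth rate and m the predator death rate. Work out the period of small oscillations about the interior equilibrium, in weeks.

T ≈ 11.9 weeks

Here r = 0.766 and m = 0.364, so r·m = 0.279.
ω = √0.279 = 0.528 per week, hence T = 2π/ω ≈ 11.9 weeks.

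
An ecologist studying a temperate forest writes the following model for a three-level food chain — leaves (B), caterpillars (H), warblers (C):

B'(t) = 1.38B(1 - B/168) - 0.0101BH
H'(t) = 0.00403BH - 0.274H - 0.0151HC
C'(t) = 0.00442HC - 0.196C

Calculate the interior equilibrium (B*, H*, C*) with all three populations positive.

B* ≈ 113, H* ≈ 44.3, C* ≈ 12.1

From dC/dt = 0: 0.00442H* = 0.196, so H* = 44.3.
From dB/dt = 0: 1.38(1 - B*/168) = 0.0101·44.3, giving B* = 168·(1 - 0.325) = 113.
From dH/dt = 0: 0.00403·113 - 0.274 = 0.0151C*, so C* = 0.183/0.0151 = 12.1.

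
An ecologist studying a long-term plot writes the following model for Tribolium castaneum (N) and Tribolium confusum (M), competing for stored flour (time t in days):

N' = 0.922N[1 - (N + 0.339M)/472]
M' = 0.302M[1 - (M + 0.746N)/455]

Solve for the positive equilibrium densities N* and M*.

N* ≈ 425, M* ≈ 138

Setting both brackets to zero gives the nullclines N + 0.339M = 472 and 0.746N + M = 455.
Substituting M = 455 - 0.746N into the first: N(1 - 0.339·0.746) = 472 - 0.339·455.
So N* = 318/0.747 = 425, and then M* = 455 - 0.746·425 = 138.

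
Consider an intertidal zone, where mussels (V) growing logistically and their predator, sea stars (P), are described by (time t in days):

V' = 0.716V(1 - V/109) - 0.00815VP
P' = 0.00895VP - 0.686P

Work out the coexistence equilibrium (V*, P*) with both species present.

V* ≈ 76.6, P* ≈ 26.1

From dP/dt = 0 with P > 0: 0.00895V* = 0.686, so V* = 76.6.
Substitute into dV/dt = 0: 0.716(1 - 76.6/109) = 0.00815P*.
The bracket is 0.297, giving P* = 0.213/0.00815 = 26.1.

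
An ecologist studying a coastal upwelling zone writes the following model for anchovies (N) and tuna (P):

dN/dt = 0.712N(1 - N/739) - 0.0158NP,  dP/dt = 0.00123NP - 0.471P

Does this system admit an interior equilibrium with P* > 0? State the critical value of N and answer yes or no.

Threshold N = 383; K > 383, so yes, the predator persists.

The predator equation gives dP/dt > 0 only when N > 0.471/0.00123 = 383.
Without the predator, N → K = 739. Since 739 > 383, the predator can invade and persist.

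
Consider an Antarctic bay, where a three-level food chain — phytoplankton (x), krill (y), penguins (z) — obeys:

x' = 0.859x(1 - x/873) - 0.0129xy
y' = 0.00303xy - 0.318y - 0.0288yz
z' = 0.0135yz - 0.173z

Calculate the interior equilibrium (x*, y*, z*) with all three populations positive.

x* ≈ 705, y* ≈ 12.8, z* ≈ 63.1

From dz/dt = 0: 0.0135y* = 0.173, so y* = 12.8.
From dx/dt = 0: 0.859(1 - x*/873) = 0.0129·12.8, giving x* = 873·(1 - 0.192) = 705.
From dy/dt = 0: 0.00303·705 - 0.318 = 0.0288z*, so z* = 1.82/0.0288 = 63.1.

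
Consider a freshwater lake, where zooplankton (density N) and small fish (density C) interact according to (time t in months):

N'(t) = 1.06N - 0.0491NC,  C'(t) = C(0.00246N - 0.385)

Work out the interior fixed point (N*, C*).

Set dC/dt = 0 with C > 0: 0.00246N - 0.385 = 0, so N* = 0.385/0.00246 = 157.
Set dN/dt = 0 with N > 0: 1.06 - 0.0491C = 0, so C* = 1.06/0.0491 = 21.6.

N* ≈ 157, C* ≈ 21.6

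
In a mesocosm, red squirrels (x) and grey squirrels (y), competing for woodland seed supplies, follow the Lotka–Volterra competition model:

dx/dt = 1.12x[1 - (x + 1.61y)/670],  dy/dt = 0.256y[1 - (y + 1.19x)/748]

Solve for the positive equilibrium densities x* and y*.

x* ≈ 583, y* ≈ 53.8

Setting both brackets to zero gives the nullclines x + 1.61y = 670 and 1.19x + y = 748.
Substituting y = 748 - 1.19x into the first: x(1 - 1.61·1.19) = 670 - 1.61·748.
So x* = -534/-0.916 = 583, and then y* = 748 - 1.19·583 = 53.8.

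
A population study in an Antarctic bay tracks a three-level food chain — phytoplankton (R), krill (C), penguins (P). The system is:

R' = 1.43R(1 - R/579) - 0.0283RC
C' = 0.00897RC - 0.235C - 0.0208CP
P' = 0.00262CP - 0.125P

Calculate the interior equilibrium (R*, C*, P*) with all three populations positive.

R* ≈ 32.3, C* ≈ 47.7, P* ≈ 2.64

From dP/dt = 0: 0.00262C* = 0.125, so C* = 47.7.
From dR/dt = 0: 1.43(1 - R*/579) = 0.0283·47.7, giving R* = 579·(1 - 0.944) = 32.3.
From dC/dt = 0: 0.00897·32.3 - 0.235 = 0.0208P*, so P* = 0.0549/0.0208 = 2.64.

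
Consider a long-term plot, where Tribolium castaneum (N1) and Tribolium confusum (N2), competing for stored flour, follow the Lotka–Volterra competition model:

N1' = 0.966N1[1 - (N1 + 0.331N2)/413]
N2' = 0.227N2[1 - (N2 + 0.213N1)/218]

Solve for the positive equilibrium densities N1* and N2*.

Setting both brackets to zero gives the nullclines N1 + 0.331N2 = 413 and 0.213N1 + N2 = 218.
Substituting N2 = 218 - 0.213N1 into the first: N1(1 - 0.331·0.213) = 413 - 0.331·218.
So N1* = 341/0.929 = 367, and then N2* = 218 - 0.213·367 = 140.

N1* ≈ 367, N2* ≈ 140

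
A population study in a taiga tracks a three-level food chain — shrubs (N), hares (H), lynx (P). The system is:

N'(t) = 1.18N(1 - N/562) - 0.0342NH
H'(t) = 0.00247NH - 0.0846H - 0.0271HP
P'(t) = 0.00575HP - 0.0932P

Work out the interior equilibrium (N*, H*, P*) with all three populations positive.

From dP/dt = 0: 0.00575H* = 0.0932, so H* = 16.2.
From dN/dt = 0: 1.18(1 - N*/562) = 0.0342·16.2, giving N* = 562·(1 - 0.47) = 298.
From dH/dt = 0: 0.00247·298 - 0.0846 = 0.0271P*, so P* = 0.651/0.0271 = 24.

N* ≈ 298, H* ≈ 16.2, P* ≈ 24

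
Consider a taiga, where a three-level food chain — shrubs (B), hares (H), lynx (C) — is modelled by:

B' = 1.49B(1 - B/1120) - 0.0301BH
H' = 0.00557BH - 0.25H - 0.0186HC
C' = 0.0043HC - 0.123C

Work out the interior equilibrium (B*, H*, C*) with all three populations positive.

From dC/dt = 0: 0.0043H* = 0.123, so H* = 28.6.
From dB/dt = 0: 1.49(1 - B*/1120) = 0.0301·28.6, giving B* = 1120·(1 - 0.578) = 473.
From dH/dt = 0: 0.00557·473 - 0.25 = 0.0186C*, so C* = 2.38/0.0186 = 128.

B* ≈ 473, H* ≈ 28.6, C* ≈ 128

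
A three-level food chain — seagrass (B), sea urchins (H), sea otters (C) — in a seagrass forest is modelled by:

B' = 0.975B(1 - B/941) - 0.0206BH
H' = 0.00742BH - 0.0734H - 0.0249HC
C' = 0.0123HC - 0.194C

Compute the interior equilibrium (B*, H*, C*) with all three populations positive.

From dC/dt = 0: 0.0123H* = 0.194, so H* = 15.8.
From dB/dt = 0: 0.975(1 - B*/941) = 0.0206·15.8, giving B* = 941·(1 - 0.333) = 627.
From dH/dt = 0: 0.00742·627 - 0.0734 = 0.0249C*, so C* = 4.58/0.0249 = 184.

B* ≈ 627, H* ≈ 15.8, C* ≈ 184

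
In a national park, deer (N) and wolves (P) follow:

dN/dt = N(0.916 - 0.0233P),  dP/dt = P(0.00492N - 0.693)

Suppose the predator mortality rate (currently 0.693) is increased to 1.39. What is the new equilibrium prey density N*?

At the interior fixed point, setting dP/dt = 0 with P > 0 fixes N* = (predator death rate)/(NP coefficient) — independent of the other coefficients.
With the change, N* = 1.39/0.00492 = 283; it rises from 141.

N* ≈ 283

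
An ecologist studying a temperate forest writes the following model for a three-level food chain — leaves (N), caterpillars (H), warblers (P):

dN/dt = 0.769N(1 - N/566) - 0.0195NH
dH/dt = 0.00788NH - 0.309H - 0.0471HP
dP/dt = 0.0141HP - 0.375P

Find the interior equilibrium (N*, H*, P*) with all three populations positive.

N* ≈ 184, H* ≈ 26.6, P* ≈ 24.3

From dP/dt = 0: 0.0141H* = 0.375, so H* = 26.6.
From dN/dt = 0: 0.769(1 - N*/566) = 0.0195·26.6, giving N* = 566·(1 - 0.674) = 184.
From dH/dt = 0: 0.00788·184 - 0.309 = 0.0471P*, so P* = 1.14/0.0471 = 24.3.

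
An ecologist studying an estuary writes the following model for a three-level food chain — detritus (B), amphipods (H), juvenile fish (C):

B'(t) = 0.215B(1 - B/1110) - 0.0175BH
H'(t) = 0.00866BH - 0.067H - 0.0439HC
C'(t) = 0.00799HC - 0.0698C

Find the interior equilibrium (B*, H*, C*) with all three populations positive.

B* ≈ 321, H* ≈ 8.74, C* ≈ 61.7

From dC/dt = 0: 0.00799H* = 0.0698, so H* = 8.74.
From dB/dt = 0: 0.215(1 - B*/1110) = 0.0175·8.74, giving B* = 1110·(1 - 0.711) = 321.
From dH/dt = 0: 0.00866·321 - 0.067 = 0.0439C*, so C* = 2.71/0.0439 = 61.7.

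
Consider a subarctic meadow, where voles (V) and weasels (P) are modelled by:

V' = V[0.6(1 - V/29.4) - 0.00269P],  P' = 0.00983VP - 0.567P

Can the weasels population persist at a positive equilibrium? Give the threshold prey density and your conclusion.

Threshold V = 57.7; K < 57.7, so no, the predator goes extinct.

The predator equation gives dP/dt > 0 only when V > 0.567/0.00983 = 57.7.
Without the predator, V → K = 29.4. Since 29.4 < 57.7, the predator cannot invade.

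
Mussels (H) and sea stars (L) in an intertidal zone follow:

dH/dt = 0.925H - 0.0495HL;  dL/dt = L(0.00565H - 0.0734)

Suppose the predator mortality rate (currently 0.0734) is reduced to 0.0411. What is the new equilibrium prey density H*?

At the interior fixed point, setting dL/dt = 0 with L > 0 fixes H* = (predator death rate)/(HL coefficient) — independent of the other coefficients.
With the change, H* = 0.0411/0.00565 = 7.27; it falls from 13.

H* ≈ 7.27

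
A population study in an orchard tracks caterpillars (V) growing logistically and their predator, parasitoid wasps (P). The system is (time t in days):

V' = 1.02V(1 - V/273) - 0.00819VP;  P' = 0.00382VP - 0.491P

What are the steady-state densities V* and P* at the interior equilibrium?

V* ≈ 129, P* ≈ 65.9

From dP/dt = 0 with P > 0: 0.00382V* = 0.491, so V* = 129.
Substitute into dV/dt = 0: 1.02(1 - 129/273) = 0.00819P*.
The bracket is 0.529, giving P* = 0.54/0.00819 = 65.9.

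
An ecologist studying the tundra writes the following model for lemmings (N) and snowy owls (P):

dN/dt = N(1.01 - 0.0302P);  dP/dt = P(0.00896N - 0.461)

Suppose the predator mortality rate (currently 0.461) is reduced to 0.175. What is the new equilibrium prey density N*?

At the interior fixed point, setting dP/dt = 0 with P > 0 fixes N* = (predator death rate)/(NP coefficient) — independent of the other coefficients.
With the change, N* = 0.175/0.00896 = 19.5; it falls from 51.5.

N* ≈ 19.5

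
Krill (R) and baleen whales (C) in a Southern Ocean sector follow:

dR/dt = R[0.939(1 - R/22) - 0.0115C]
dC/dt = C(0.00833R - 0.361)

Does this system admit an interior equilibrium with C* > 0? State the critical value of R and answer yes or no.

The predator equation gives dC/dt > 0 only when R > 0.361/0.00833 = 43.3.
Without the predator, R → K = 22. Since 22 < 43.3, the predator cannot invade.

Threshold R = 43.3; K < 43.3, so no, the predator goes extinct.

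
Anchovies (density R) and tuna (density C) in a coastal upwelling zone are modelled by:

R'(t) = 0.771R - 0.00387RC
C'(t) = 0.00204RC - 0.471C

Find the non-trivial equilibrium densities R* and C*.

Set dC/dt = 0 with C > 0: 0.00204R - 0.471 = 0, so R* = 0.471/0.00204 = 231.
Set dR/dt = 0 with R > 0: 0.771 - 0.00387C = 0, so C* = 0.771/0.00387 = 199.

R* ≈ 231, C* ≈ 199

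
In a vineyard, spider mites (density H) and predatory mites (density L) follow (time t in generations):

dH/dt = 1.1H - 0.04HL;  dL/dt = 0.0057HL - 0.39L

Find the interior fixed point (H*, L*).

Set dL/dt = 0 with L > 0: 0.0057H - 0.39 = 0, so H* = 0.39/0.0057 = 68.4.
Set dH/dt = 0 with H > 0: 1.1 - 0.04L = 0, so L* = 1.1/0.04 = 27.5.

H* ≈ 68.4, L* ≈ 27.5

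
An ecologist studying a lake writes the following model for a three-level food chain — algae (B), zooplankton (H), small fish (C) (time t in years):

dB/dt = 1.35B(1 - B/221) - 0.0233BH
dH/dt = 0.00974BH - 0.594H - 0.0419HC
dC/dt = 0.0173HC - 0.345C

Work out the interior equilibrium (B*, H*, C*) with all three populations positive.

From dC/dt = 0: 0.0173H* = 0.345, so H* = 19.9.
From dB/dt = 0: 1.35(1 - B*/221) = 0.0233·19.9, giving B* = 221·(1 - 0.344) = 145.
From dH/dt = 0: 0.00974·145 - 0.594 = 0.0419C*, so C* = 0.818/0.0419 = 19.5.

B* ≈ 145, H* ≈ 19.9, C* ≈ 19.5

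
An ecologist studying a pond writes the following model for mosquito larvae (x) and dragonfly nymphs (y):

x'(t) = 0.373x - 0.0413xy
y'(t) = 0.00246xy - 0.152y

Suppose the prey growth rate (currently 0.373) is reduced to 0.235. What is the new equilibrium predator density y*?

At the interior fixed point, setting dx/dt = 0 with x > 0 fixes y* = (prey growth rate)/(xy coefficient) — independent of the other coefficients.
With the change, y* = 0.235/0.0413 = 5.69; it falls from 9.03.

y* ≈ 5.69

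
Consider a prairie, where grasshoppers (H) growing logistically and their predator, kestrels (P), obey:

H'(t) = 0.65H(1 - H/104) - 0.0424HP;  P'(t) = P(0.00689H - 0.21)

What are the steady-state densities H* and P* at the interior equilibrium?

From dP/dt = 0 with P > 0: 0.00689H* = 0.21, so H* = 30.5.
Substitute into dH/dt = 0: 0.65(1 - 30.5/104) = 0.0424P*.
The bracket is 0.707, giving P* = 0.46/0.0424 = 10.8.

H* ≈ 30.5, P* ≈ 10.8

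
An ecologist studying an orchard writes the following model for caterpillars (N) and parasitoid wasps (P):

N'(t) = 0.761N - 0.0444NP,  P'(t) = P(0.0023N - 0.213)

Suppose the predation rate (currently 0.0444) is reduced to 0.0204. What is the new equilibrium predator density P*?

P* ≈ 37.3

At the interior fixed point, setting dN/dt = 0 with N > 0 fixes P* = (prey growth rate)/(NP coefficient) — independent of the other coefficients.
With the change, P* = 0.761/0.0204 = 37.3; it rises from 17.1.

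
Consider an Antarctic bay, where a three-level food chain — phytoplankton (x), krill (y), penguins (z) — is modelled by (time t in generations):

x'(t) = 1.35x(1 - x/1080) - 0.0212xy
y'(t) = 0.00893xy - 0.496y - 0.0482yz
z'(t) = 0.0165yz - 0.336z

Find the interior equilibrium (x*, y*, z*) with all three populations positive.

From dz/dt = 0: 0.0165y* = 0.336, so y* = 20.4.
From dx/dt = 0: 1.35(1 - x*/1080) = 0.0212·20.4, giving x* = 1080·(1 - 0.32) = 735.
From dy/dt = 0: 0.00893·735 - 0.496 = 0.0482z*, so z* = 6.06/0.0482 = 126.

x* ≈ 735, y* ≈ 20.4, z* ≈ 126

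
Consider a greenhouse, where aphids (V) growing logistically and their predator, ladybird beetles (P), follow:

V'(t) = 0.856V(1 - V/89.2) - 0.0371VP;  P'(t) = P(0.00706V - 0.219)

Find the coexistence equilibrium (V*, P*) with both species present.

From dP/dt = 0 with P > 0: 0.00706V* = 0.219, so V* = 31.
Substitute into dV/dt = 0: 0.856(1 - 31/89.2) = 0.0371P*.
The bracket is 0.652, giving P* = 0.558/0.0371 = 15.

V* ≈ 31, P* ≈ 15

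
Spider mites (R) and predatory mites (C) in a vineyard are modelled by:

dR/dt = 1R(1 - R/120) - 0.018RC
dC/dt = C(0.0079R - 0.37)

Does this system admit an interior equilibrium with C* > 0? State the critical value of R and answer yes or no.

Threshold R = 46.8; K > 46.8, so yes, the predator persists.

The predator equation gives dC/dt > 0 only when R > 0.37/0.0079 = 46.8.
Without the predator, R → K = 120. Since 120 > 46.8, the predator can invade and persist.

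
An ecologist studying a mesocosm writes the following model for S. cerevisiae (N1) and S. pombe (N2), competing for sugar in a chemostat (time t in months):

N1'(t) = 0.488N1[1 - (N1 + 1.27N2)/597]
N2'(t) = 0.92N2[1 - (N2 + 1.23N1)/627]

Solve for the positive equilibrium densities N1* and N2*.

Setting both brackets to zero gives the nullclines N1 + 1.27N2 = 597 and 1.23N1 + N2 = 627.
Substituting N2 = 627 - 1.23N1 into the first: N1(1 - 1.27·1.23) = 597 - 1.27·627.
So N1* = -199/-0.562 = 355, and then N2* = 627 - 1.23·355 = 191.

N1* ≈ 355, N2* ≈ 191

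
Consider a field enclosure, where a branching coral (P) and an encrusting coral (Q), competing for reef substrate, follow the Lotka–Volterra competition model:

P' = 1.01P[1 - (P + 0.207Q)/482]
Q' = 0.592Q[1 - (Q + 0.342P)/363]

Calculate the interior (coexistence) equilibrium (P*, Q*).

P* ≈ 438, Q* ≈ 213

Setting both brackets to zero gives the nullclines P + 0.207Q = 482 and 0.342P + Q = 363.
Substituting Q = 363 - 0.342P into the first: P(1 - 0.207·0.342) = 482 - 0.207·363.
So P* = 407/0.929 = 438, and then Q* = 363 - 0.342·438 = 213.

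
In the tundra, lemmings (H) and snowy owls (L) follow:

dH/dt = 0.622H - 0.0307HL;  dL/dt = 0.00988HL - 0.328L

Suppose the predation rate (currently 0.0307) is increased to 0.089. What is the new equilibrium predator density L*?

L* ≈ 6.99

At the interior fixed point, setting dH/dt = 0 with H > 0 fixes L* = (prey growth rate)/(HL coefficient) — independent of the other coefficients.
With the change, L* = 0.622/0.089 = 6.99; it falls from 20.3.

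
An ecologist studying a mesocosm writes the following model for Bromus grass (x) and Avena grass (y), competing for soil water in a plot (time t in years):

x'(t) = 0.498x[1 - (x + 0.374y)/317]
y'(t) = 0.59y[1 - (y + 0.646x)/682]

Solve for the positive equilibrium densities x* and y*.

x* ≈ 81.7, y* ≈ 629

Setting both brackets to zero gives the nullclines x + 0.374y = 317 and 0.646x + y = 682.
Substituting y = 682 - 0.646x into the first: x(1 - 0.374·0.646) = 317 - 0.374·682.
So x* = 61.9/0.758 = 81.7, and then y* = 682 - 0.646·81.7 = 629.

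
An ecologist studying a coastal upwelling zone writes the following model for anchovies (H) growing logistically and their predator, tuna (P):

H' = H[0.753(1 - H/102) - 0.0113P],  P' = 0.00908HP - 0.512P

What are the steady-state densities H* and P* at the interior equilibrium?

H* ≈ 56.4, P* ≈ 29.8

From dP/dt = 0 with P > 0: 0.00908H* = 0.512, so H* = 56.4.
Substitute into dH/dt = 0: 0.753(1 - 56.4/102) = 0.0113P*.
The bracket is 0.447, giving P* = 0.337/0.0113 = 29.8.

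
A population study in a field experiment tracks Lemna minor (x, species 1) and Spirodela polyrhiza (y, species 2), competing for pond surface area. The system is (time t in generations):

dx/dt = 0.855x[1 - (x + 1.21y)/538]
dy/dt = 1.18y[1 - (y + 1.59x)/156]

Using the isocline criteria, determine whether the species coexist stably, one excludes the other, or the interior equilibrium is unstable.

Compare the nullcline intercepts: K1/α12 = 538/1.21 = 445 > K2 = 156; K2/α21 = 156/1.59 = 98.1 < K1 = 538.
Since the inequalities point opposite ways, species 1 can invade but species 2 cannot.

species 1 excludes species 2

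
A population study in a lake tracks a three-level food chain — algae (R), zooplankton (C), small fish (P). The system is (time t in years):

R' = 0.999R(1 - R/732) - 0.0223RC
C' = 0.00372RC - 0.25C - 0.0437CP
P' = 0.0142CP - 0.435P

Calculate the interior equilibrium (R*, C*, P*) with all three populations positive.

From dP/dt = 0: 0.0142C* = 0.435, so C* = 30.6.
From dR/dt = 0: 0.999(1 - R*/732) = 0.0223·30.6, giving R* = 732·(1 - 0.684) = 231.
From dC/dt = 0: 0.00372·231 - 0.25 = 0.0437P*, so P* = 0.611/0.0437 = 14.

R* ≈ 231, C* ≈ 30.6, P* ≈ 14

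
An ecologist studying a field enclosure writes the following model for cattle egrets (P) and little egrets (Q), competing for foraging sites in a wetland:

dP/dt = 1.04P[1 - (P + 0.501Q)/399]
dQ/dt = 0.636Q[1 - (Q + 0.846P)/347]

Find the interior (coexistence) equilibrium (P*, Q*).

Setting both brackets to zero gives the nullclines P + 0.501Q = 399 and 0.846P + Q = 347.
Substituting Q = 347 - 0.846P into the first: P(1 - 0.501·0.846) = 399 - 0.501·347.
So P* = 225/0.576 = 391, and then Q* = 347 - 0.846·391 = 16.4.

P* ≈ 391, Q* ≈ 16.4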